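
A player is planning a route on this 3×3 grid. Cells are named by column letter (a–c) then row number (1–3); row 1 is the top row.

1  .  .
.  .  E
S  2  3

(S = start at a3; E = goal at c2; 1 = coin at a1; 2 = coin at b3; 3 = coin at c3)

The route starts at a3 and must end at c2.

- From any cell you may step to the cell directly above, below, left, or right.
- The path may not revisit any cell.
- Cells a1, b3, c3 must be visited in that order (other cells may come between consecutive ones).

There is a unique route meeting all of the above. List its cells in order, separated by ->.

The waypoints must appear in the order a1, b3, c3, with no cell reused.
Route from a3: 2× up (reaching a1), right to b1, 2× down (reaching b3), right to c3, up to c2 — 7 moves in all.
Check: order respected (1 at step 2, 2 at step 5, 3 at step 6).

a3 -> a2 -> a1 -> b1 -> b2 -> b3 -> c3 -> c2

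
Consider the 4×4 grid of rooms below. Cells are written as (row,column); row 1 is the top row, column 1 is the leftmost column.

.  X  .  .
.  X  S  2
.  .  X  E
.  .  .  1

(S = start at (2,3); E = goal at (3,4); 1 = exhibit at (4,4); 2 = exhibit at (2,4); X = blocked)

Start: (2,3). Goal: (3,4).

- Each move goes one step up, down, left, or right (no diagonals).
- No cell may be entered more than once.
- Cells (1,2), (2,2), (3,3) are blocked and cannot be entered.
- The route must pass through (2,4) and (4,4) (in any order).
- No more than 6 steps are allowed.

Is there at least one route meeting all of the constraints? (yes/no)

no

Every way from (2,3) to (4,4) runs through (3,4) — but (3,4) is where the route must end, so it would be entered once on the way to (4,4) and again at the finish.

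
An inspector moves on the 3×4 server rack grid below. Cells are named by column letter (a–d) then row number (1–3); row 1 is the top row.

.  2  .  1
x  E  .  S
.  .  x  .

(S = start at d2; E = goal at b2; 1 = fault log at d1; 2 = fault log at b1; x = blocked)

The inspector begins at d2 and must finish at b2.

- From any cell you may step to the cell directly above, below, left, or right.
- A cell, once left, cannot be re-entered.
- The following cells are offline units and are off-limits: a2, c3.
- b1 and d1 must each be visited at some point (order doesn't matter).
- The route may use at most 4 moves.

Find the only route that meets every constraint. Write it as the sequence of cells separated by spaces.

d2 d1 c1 b1 b2

The 4-move cap with required stops at b1, d1 leaves no slack for detours.
Route from d2: up to d1, 2× left (reaching b1), down to b2 — 4 moves in all.
Check: all required cells visited; 4 ≤ 4 moves.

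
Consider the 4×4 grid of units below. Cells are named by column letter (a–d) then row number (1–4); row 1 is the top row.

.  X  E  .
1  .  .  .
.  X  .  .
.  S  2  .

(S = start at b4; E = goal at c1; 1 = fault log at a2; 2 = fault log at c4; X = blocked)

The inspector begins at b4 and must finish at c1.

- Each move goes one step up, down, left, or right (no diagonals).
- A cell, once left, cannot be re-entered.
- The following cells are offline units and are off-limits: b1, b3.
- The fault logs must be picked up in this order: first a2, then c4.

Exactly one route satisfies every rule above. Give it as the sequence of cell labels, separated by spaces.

b4 a4 a3 a2 b2 c2 c3 c4 d4 d3 d2 d1 c1

The waypoints must appear in the order a2, c4, with no cell reused.
Route from b4: left to a4, 2× up (reaching a2), 2× right (reaching c2), 2× down (reaching c4), right to d4, 3× up (reaching d1), left to c1 — 12 moves in all.
Check: order respected (1 at step 3, 2 at step 7).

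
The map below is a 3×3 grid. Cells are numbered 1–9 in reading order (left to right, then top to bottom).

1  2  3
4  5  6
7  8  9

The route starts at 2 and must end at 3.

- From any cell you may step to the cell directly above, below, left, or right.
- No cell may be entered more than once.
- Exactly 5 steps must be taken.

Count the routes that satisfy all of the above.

2

Need simple routes of exactly 5 moves from 2 to 3 (Manhattan distance 1, so 2 moves are spent on a detour and 2 undoing it).
Enumerating: 2 5 8 9 6 3 | 2 1 4 5 6 3.
That gives 2 routes.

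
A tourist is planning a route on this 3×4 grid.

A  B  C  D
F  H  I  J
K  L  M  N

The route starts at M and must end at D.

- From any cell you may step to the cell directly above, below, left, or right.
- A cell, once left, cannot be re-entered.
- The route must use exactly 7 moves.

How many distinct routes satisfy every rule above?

Need simple routes of exactly 7 moves from M to D (Manhattan distance 3, so 2 moves are spent on a detour and 2 undoing it).
Enumerating: M I H F A B C D | M L H B C I J D | M L H F A B C D | M L K F A B C D | M L K F H B C D | M L K F H I C D | M L K F H I J D | M N J I H B C D.
That gives 8 routes.

8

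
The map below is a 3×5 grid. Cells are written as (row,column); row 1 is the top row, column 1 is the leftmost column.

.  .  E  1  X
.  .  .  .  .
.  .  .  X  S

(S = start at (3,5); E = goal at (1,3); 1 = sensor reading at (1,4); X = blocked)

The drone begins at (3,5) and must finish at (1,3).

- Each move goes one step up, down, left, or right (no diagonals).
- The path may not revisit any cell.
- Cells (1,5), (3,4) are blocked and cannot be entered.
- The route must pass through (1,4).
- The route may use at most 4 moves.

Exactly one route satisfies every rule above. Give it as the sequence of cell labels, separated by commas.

(3,5), (2,5), (2,4), (1,4), (1,3)

The 4-move cap with required stops at (1,4) leaves no slack for detours.
Route from (3,5): up to (2,5), left to (2,4), up to (1,4), left to (1,3) — 4 moves in all.
Check: all required cells visited; 4 ≤ 4 moves.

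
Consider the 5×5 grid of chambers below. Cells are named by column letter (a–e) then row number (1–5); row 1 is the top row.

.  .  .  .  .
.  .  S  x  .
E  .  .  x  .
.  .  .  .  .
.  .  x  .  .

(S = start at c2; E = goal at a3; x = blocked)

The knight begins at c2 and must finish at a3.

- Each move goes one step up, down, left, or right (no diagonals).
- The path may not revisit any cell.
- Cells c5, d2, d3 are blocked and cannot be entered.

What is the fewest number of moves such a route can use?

The Manhattan distance from c2 to a3 is |2−3| + |3−1| = 3, so at least 3 moves are needed.
A route of 3 moves achieves this: c2 → c3 → b3 → a3.
Since 3 matches the lower bound, it is optimal.

3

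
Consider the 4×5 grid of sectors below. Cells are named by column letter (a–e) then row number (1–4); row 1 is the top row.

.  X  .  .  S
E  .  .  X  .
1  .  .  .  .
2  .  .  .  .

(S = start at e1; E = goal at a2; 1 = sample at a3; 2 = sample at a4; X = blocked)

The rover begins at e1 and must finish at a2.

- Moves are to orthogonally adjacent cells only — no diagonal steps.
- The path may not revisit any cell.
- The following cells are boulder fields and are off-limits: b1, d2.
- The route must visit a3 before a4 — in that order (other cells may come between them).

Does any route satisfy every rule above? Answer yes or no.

Ignoring the required order, 29 revisit-free routes from e1 to a2 pass through all of a3 and a4; the waypoint orders that occur are a4 → a3 (29) — never a3 → a4.

no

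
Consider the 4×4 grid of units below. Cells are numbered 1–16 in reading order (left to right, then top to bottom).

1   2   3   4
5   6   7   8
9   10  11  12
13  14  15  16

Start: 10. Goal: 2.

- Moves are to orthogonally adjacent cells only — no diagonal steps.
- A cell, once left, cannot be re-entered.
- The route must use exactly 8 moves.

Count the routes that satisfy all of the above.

Need simple routes of exactly 8 moves from 10 to 2 (Manhattan distance 2, so 3 moves are spent on a detour and 3 undoing it).
Branch systematically from the start, pruning whenever the remaining move budget drops below the Manhattan distance to 2 or differs from it in parity. Grouping the completions by first move — via 6: 1; via 14: 11; via 9: 3; via 11: 7 — and summing: 1 + 11 + 3 + 7 = 22.
That gives 22 routes.

22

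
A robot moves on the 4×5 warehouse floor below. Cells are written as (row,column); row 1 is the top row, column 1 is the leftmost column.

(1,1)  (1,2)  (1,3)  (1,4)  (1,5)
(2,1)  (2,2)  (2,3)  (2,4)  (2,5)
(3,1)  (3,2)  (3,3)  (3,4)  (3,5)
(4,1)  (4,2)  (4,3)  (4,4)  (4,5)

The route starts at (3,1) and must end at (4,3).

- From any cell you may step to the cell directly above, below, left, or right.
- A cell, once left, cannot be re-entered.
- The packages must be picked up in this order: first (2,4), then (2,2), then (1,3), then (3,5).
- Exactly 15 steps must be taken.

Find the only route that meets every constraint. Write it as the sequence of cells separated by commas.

(3,1), (3,2), (3,3), (3,4), (2,4), (2,3), (2,2), (1,2), (1,3), (1,4), (1,5), (2,5), (3,5), (4,5), (4,4), (4,3)

The waypoints must appear in the order (2,4), (2,2), (1,3), (3,5), with no cell reused.
Route from (3,1): right 3 to (3,4), up 1 to (2,4), left 2 to (2,2), up 1 to (1,2), right 3 to (1,5), down 3 to (4,5), left 2 to (4,3) — 15 moves in all.
Check: order respected ((2,4) at step 4, (2,2) at step 6, (1,3) at step 8, (3,5) at step 12); 15 moves as required.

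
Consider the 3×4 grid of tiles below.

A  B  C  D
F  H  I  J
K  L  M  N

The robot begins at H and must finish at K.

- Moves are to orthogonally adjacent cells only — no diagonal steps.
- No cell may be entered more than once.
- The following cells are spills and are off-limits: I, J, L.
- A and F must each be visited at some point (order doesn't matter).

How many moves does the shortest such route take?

Any route passes through A and F in some order between H and K. Summing Manhattan distances along each leg and taking the cheapest ordering (H → F → A → K) gives a lower bound of 1 + 1 + 2 = 4 moves.
A route of 4 moves achieves this: H → B → A → F → K.
Since 4 matches the lower bound, it is optimal.

4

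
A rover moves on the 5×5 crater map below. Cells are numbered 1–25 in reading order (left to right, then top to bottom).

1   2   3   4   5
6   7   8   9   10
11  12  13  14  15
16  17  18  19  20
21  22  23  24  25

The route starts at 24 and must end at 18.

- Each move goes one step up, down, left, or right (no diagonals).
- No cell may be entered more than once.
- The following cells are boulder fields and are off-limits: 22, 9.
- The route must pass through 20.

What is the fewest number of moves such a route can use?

Any route passes through 20 somewhere between 24 and 18. Summing Manhattan distances along the two legs (24 → 20 → 18) gives a lower bound of 2 + 2 = 4 moves.
A route of 4 moves achieves this: 24 → 25 → 20 → 19 → 18.
Since 4 matches the lower bound, it is optimal.

4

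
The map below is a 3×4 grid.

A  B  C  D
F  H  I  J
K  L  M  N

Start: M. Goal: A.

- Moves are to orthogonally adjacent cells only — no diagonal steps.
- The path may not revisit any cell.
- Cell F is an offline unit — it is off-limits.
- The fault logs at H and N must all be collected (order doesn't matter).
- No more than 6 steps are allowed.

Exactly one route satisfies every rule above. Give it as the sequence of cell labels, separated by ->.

M -> N -> J -> I -> H -> B -> A

The 6-move cap with required stops at H, N leaves no slack for detours.
Route from M: right to N, up to J, 2× left (reaching H), up to B, left to A — 6 moves in all.
Check: all required cells visited; 6 ≤ 6 moves.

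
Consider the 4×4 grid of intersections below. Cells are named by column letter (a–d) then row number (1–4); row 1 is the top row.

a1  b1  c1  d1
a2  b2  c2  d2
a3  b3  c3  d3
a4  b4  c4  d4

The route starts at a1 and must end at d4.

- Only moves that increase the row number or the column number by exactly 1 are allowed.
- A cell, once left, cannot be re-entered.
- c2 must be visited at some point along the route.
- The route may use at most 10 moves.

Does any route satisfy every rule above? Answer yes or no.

yes

One route that works: a1 → a2 → b2 → c2 → c3 → c4 → d4.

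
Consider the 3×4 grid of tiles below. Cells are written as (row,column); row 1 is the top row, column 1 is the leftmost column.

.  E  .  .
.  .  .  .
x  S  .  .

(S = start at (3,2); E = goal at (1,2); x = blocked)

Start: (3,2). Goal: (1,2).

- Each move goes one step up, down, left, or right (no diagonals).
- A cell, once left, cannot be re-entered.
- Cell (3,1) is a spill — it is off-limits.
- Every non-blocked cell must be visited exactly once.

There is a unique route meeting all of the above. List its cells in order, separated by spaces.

Need to visit all 11 open cells exactly once, starting at (3,2) and ending at (1,2).
Cell (1,4) has only two open neighbours ((2,4) and (1,3)), so the path must pass straight through it: one of those is the cell it's entered from and the other is where it exits.
Route from (3,2): 2× right (reaching (3,4)), 2× up (reaching (1,4)), left to (1,3), down to (2,3), 2× left (reaching (2,1)), up to (1,1), right to (1,2) — 10 moves in all.
Check: all 11 open cells covered.

(3,2) (3,3) (3,4) (2,4) (1,4) (1,3) (2,3) (2,2) (2,1) (1,1) (1,2)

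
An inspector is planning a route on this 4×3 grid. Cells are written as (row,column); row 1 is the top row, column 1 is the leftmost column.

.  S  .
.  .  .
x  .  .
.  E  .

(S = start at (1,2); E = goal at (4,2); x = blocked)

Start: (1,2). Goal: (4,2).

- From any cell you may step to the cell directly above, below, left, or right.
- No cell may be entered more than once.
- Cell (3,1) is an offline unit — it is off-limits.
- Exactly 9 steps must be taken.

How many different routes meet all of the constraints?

0

Need simple routes of exactly 9 moves from (1,2) to (4,2) (Manhattan distance 3, so 3 moves are spent on a detour and 3 undoing it).
No route satisfies every constraint, so the count is 0.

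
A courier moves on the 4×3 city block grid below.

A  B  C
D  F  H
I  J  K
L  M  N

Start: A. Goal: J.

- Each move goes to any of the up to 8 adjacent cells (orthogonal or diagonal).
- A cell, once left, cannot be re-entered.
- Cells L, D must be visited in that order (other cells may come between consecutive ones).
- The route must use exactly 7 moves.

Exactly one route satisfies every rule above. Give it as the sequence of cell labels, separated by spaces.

A F K M L I D J

The waypoints must appear in the order L, D, with no cell reused.
Route from A: down-right 2 to K, down-left 1 to M, left 1 to L, up 2 to D, down-right 1 to J — 7 moves in all.
Check: order respected (L at step 4, D at step 6); 7 moves as required.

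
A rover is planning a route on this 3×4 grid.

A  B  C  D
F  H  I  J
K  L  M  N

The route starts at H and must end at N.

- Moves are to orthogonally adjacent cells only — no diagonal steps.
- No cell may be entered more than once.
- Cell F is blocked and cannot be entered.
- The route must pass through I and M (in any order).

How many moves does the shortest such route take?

3

Any route passes through I and M in some order between H and N. Summing Manhattan distances along each leg and taking the cheapest ordering (H → I → M → N) gives a lower bound of 1 + 1 + 1 = 3 moves.
A route of 3 moves achieves this: H → I → M → N.
Since 3 matches the lower bound, it is optimal.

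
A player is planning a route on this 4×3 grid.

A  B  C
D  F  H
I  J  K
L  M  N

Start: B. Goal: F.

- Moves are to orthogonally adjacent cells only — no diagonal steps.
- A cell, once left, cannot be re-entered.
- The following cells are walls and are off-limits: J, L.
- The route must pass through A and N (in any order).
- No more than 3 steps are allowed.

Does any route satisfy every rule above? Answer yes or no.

no

Even ignoring the no-revisit rule, getting from B to F, taking the cheapest ordering B → A → N → F needs at least 1 + 5 + 3 = 9 moves (Manhattan distance per leg), which exceeds the 3-move limit.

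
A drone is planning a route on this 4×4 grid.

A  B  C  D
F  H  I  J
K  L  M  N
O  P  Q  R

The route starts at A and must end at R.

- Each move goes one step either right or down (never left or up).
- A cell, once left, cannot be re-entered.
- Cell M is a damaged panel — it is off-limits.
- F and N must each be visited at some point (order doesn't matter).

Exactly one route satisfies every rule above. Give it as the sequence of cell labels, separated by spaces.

Moves only go right or down, so the column and row indices never decrease.
Route from A: down to F, 3× right (reaching J), 2× down (reaching R) — 6 moves in all.
Check: all required cells visited.

A F H I J N R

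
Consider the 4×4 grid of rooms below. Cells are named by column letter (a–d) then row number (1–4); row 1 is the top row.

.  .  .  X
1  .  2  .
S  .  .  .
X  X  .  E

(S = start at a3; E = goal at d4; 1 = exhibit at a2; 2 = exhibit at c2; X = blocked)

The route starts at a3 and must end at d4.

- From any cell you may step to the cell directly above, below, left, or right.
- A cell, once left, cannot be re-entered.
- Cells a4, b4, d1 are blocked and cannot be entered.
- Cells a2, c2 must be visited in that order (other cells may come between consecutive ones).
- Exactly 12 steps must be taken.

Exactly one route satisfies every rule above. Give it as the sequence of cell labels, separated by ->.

The waypoints must appear in the order a2, c2, with no cell reused.
Route from a3: right to b3, up to b2, left to a2, up to a1, 2× right (reaching c1), down to c2, right to d2, down to d3, left to c3, down to c4, right to d4 — 12 moves in all.
Check: order respected (1 at step 3, 2 at step 7); 12 moves as required.

a3 -> b3 -> b2 -> a2 -> a1 -> b1 -> c1 -> c2 -> d2 -> d3 -> c3 -> c4 -> d4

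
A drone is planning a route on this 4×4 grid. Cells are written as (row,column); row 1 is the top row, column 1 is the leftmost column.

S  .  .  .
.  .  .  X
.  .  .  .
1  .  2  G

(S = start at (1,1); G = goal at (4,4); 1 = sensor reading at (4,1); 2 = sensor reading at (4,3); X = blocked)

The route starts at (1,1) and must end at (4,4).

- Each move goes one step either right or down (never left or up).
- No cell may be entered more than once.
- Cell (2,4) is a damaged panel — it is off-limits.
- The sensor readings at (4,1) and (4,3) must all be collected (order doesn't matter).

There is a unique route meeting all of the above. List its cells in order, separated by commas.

Moves only go right or down, so the column and row indices never decrease.
Route from (1,1): 3× down (reaching (4,1)), 3× right (reaching (4,4)) — 6 moves in all.
Check: all required cells visited.

(1,1), (2,1), (3,1), (4,1), (4,2), (4,3), (4,4)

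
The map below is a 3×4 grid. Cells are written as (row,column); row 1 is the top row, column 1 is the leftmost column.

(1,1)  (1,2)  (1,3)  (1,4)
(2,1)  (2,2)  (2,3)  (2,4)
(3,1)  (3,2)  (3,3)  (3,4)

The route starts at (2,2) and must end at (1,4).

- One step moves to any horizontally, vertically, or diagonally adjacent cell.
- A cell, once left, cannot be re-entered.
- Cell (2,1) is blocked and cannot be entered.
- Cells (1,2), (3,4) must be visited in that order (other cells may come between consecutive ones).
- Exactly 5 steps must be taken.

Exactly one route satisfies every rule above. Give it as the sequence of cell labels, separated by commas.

(2,2), (1,2), (2,3), (3,4), (2,4), (1,4)

The waypoints must appear in the order (1,2), (3,4), with no cell reused.
Route from (2,2): up 1 to (1,2), down-right 2 to (3,4), up 2 to (1,4) — 5 moves in all.
Check: order respected ((1,2) at step 1, (3,4) at step 3); 5 moves as required.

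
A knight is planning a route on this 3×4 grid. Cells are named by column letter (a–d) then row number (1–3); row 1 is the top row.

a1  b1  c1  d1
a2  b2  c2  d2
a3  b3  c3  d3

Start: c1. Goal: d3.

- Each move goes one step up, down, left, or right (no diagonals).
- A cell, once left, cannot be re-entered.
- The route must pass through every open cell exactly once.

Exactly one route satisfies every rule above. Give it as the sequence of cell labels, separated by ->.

c1 -> d1 -> d2 -> c2 -> b2 -> b1 -> a1 -> a2 -> a3 -> b3 -> c3 -> d3

Need to visit all 12 open cells exactly once, starting at c1 and ending at d3.
Route from c1: right 1 to d1, down 1 to d2, left 2 to b2, up 1 to b1, left 1 to a1, down 2 to a3, right 3 to d3 — 11 moves in all.
Check: all 12 open cells covered.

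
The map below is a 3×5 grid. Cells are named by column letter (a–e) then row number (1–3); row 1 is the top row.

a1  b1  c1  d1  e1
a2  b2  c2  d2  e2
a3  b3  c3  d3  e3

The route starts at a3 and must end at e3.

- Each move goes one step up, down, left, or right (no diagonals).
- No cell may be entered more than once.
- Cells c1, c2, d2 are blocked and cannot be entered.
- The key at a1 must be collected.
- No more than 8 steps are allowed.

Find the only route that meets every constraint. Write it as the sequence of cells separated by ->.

Any route must reach a1 and still end at e3 within 8 moves, so the order of the required stops is forced.
Route from a3: up 2 to a1, right 1 to b1, down 2 to b3, right 3 to e3 — 8 moves in all.
Check: all required cells visited; 8 ≤ 8 moves.

a3 -> a2 -> a1 -> b1 -> b2 -> b3 -> c3 -> d3 -> e3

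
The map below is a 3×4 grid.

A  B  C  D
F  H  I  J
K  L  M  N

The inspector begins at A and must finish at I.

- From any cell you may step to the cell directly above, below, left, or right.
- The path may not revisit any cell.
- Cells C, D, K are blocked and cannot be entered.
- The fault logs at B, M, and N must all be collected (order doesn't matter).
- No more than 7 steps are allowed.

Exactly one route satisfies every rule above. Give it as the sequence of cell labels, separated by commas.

A, B, H, L, M, N, J, I

The budget equals the shortest possible length, so every move has to be on a shortest route through the required cells.
Route from A: right to B, 2× down (reaching L), 2× right (reaching N), up to J, left to I — 7 moves in all.
Check: all required cells visited; 7 ≤ 7 moves.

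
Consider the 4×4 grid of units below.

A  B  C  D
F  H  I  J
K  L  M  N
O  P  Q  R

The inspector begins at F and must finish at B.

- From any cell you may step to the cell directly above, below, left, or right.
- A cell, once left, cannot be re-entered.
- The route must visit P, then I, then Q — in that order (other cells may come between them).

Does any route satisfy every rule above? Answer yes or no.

One route that works: F → K → O → P → L → H → I → M → Q → R → N → J → D → C → B.

yes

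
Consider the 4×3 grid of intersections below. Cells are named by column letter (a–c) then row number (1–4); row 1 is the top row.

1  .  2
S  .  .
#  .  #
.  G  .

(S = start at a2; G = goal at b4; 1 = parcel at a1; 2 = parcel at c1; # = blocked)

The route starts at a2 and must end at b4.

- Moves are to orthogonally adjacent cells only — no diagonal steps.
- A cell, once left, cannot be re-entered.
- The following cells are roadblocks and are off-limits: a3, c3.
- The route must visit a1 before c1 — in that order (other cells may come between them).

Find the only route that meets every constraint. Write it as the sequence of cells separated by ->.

The waypoints must appear in the order a1, c1, with no cell reused.
Route from a2: up 1 to a1, right 2 to c1, down 1 to c2, left 1 to b2, down 2 to b4 — 7 moves in all.
Check: order respected (1 at step 1, 2 at step 3).

a2 -> a1 -> b1 -> c1 -> c2 -> b2 -> b3 -> b4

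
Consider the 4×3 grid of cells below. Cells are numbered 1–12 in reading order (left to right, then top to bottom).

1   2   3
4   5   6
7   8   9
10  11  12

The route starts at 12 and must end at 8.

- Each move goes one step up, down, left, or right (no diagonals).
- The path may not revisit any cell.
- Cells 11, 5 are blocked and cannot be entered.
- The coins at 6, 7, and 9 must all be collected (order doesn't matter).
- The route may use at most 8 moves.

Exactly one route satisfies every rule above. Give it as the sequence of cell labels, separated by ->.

12 -> 9 -> 6 -> 3 -> 2 -> 1 -> 4 -> 7 -> 8

The 8-move cap with required stops at 6, 7, 9 leaves no slack for detours.
Route from 12: 3× up (reaching 3), 2× left (reaching 1), 2× down (reaching 7), right to 8 — 8 moves in all.
Check: all required cells visited; 8 ≤ 8 moves.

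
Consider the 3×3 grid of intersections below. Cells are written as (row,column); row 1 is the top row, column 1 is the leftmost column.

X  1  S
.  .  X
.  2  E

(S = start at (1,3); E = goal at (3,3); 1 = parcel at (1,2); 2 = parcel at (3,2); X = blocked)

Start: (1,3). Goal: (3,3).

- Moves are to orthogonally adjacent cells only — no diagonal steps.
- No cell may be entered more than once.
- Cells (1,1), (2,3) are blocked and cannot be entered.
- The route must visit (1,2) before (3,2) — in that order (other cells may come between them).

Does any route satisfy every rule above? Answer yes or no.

yes

One route that works: (1,3) → (1,2) → (2,2) → (3,2) → (3,3).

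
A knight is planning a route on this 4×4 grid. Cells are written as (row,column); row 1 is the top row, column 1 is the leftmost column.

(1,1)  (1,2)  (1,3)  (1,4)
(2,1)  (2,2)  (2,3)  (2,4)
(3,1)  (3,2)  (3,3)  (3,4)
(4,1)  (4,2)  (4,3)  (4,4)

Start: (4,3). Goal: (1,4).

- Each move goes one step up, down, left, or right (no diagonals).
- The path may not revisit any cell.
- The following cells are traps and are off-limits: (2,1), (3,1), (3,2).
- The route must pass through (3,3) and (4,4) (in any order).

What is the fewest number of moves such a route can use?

Any route passes through (3,3) and (4,4) in some order between (4,3) and (1,4). Summing Manhattan distances along each leg and taking the cheapest ordering ((4,3) → (4,4) → (3,3) → (1,4)) gives a lower bound of 1 + 2 + 3 = 6 moves.
A route of 6 moves achieves this: (4,3) → (4,4) → (3,4) → (3,3) → (2,3) → (1,3) → (1,4).
Since 6 matches the lower bound, it is optimal.

6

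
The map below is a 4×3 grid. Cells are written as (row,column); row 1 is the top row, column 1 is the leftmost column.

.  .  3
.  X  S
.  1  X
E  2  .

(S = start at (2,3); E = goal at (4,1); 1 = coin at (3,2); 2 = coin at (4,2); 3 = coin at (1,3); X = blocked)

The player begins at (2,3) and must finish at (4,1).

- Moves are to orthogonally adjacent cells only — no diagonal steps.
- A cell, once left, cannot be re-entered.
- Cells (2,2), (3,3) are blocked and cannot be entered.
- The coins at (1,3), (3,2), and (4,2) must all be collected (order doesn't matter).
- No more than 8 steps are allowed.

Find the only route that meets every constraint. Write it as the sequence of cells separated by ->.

(2,3) -> (1,3) -> (1,2) -> (1,1) -> (2,1) -> (3,1) -> (3,2) -> (4,2) -> (4,1)

Any route must reach (1,3), (3,2), and (4,2) and still end at (4,1) within 8 moves, so the order of the required stops is forced.
Route from (2,3): up 1 to (1,3), left 2 to (1,1), down 2 to (3,1), right 1 to (3,2), down 1 to (4,2), left 1 to (4,1) — 8 moves in all.
Check: all required cells visited; 8 ≤ 8 moves.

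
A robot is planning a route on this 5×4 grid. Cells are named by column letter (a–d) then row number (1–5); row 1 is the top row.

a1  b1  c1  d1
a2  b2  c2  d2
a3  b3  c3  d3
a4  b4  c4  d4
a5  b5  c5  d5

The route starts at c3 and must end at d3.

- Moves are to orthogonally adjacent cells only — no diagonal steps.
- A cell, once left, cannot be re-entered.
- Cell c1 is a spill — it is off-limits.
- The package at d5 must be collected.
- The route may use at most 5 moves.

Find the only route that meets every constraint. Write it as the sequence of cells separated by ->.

The budget equals the shortest possible length, so every move has to be on a shortest route through the required cells.
Route from c3: 2× down (reaching c5), right to d5, 2× up (reaching d3) — 5 moves in all.
Check: all required cells visited; 5 ≤ 5 moves.

c3 -> c4 -> c5 -> d5 -> d4 -> d3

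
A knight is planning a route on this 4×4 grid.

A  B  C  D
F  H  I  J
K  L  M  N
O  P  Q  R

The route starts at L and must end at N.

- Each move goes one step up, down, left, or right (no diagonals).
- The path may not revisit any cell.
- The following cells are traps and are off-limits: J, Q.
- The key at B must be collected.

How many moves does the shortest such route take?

6

Any route passes through B somewhere between L and N. Summing Manhattan distances along the two legs (L → B → N) gives a lower bound of 2 + 4 = 6 moves.
A route of 6 moves achieves this: L → H → B → C → I → M → N.
Since 6 matches the lower bound, it is optimal.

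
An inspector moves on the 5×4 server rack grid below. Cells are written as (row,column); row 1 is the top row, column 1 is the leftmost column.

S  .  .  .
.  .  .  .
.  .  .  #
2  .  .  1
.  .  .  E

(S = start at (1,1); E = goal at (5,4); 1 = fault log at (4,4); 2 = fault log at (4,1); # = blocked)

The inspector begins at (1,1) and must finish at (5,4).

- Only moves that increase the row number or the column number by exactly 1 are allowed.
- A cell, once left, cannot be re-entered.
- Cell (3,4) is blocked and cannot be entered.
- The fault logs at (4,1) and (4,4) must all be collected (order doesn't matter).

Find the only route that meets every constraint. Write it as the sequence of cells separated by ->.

Moves only go right or down, so the column and row indices never decrease.
Route from (1,1): down 3 to (4,1), right 3 to (4,4), down 1 to (5,4) — 7 moves in all.
Check: all required cells visited.

(1,1) -> (2,1) -> (3,1) -> (4,1) -> (4,2) -> (4,3) -> (4,4) -> (5,4)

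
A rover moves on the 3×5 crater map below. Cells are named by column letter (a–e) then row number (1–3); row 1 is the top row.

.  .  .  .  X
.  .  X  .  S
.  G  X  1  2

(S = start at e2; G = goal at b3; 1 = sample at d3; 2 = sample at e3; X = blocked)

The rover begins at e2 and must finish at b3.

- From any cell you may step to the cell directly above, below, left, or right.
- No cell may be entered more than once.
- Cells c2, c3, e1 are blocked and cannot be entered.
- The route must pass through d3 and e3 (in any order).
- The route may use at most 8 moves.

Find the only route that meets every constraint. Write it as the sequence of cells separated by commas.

e2, e3, d3, d2, d1, c1, b1, b2, b3

The budget equals the shortest possible length, so every move has to be on a shortest route through the required cells.
Route from e2: down 1 to e3, left 1 to d3, up 2 to d1, left 2 to b1, down 2 to b3 — 8 moves in all.
Check: all required cells visited; 8 ≤ 8 moves.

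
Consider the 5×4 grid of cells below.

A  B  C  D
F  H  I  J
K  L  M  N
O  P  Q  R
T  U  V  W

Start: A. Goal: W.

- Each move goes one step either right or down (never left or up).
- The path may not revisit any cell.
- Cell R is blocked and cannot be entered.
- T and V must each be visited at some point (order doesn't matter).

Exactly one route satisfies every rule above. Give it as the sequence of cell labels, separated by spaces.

A F K O T U V W

Moves only go right or down, so the column and row indices never decrease.
Route from A: 4× down (reaching T), 3× right (reaching W) — 7 moves in all.
Check: all required cells visited.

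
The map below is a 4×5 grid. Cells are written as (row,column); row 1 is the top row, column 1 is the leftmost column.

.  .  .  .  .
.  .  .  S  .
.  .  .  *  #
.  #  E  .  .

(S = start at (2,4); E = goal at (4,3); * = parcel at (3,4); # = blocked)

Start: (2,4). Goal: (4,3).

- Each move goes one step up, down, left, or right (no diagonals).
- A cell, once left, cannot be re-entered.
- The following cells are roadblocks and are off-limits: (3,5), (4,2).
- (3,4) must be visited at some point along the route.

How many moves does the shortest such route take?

3

Any route passes through (3,4) somewhere between (2,4) and (4,3). Summing Manhattan distances along the two legs ((2,4) → (3,4) → (4,3)) gives a lower bound of 1 + 2 = 3 moves.
A route of 3 moves achieves this: (2,4) → (3,4) → (4,4) → (4,3).
Since 3 matches the lower bound, it is optimal.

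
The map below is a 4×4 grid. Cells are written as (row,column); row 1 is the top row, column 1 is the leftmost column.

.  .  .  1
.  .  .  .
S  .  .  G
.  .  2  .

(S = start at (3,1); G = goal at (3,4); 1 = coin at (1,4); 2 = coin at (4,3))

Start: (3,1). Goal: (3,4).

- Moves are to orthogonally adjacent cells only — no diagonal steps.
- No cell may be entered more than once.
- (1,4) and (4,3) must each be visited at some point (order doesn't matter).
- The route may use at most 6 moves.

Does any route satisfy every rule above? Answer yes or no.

no

Even ignoring the no-revisit rule, getting from (3,1) to (3,4), taking the cheapest ordering (3,1) → (4,3) → (1,4) → (3,4) needs at least 3 + 4 + 2 = 9 moves (Manhattan distance per leg), which exceeds the 6-move limit.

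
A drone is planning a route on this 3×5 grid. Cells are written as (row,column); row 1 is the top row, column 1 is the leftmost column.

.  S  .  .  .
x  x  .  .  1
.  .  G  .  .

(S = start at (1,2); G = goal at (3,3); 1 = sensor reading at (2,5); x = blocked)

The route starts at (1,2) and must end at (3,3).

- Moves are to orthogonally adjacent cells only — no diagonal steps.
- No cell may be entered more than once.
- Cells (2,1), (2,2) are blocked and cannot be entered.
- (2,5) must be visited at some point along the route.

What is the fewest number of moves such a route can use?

7

Any route passes through (2,5) somewhere between (1,2) and (3,3). Summing Manhattan distances along the two legs ((1,2) → (2,5) → (3,3)) gives a lower bound of 4 + 3 = 7 moves.
A route of 7 moves achieves this: (1,2) → (1,3) → (2,3) → (2,4) → (2,5) → (3,5) → (3,4) → (3,3).
Since 7 matches the lower bound, it is optimal.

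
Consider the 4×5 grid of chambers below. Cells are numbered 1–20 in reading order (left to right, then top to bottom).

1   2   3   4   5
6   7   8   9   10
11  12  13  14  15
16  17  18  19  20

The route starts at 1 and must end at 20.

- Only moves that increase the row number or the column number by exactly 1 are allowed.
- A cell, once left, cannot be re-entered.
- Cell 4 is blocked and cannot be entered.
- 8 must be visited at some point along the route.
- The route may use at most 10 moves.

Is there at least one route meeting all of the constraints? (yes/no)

yes

One route that works: 1 → 6 → 7 → 8 → 13 → 18 → 19 → 20.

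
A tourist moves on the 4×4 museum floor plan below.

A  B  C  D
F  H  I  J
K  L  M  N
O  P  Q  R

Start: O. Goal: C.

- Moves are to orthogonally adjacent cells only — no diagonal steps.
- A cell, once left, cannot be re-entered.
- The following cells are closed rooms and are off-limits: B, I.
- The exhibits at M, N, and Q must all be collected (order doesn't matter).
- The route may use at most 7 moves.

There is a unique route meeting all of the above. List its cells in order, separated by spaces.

Any route must reach M, N, and Q and still end at C within 7 moves, so the order of the required stops is forced.
Route from O: 2× right (reaching Q), up to M, right to N, 2× up (reaching D), left to C — 7 moves in all.
Check: all required cells visited; 7 ≤ 7 moves.

O P Q M N J D C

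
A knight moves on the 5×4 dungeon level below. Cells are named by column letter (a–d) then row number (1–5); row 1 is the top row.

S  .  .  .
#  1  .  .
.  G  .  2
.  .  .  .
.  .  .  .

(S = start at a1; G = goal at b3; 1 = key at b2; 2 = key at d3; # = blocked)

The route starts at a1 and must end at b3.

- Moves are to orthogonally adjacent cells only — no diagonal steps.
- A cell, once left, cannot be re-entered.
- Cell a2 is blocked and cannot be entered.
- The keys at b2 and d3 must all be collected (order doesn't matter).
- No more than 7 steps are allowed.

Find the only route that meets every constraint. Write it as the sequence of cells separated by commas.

The 7-move cap with required stops at b2, d3 leaves no slack for detours.
Route from a1: right 1 to b1, down 1 to b2, right 2 to d2, down 1 to d3, left 2 to b3 — 7 moves in all.
Check: all required cells visited; 7 ≤ 7 moves.

a1, b1, b2, c2, d2, d3, c3, b3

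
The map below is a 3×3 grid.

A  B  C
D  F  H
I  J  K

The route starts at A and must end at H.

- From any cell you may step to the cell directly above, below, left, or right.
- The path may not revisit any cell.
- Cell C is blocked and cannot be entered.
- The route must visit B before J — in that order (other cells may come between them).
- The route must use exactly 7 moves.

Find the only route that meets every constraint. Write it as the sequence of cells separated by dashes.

The waypoints must appear in the order B, J, with no cell reused.
Route from A: right 1 to B, down 1 to F, left 1 to D, down 1 to I, right 2 to K, up 1 to H — 7 moves in all.
Check: order respected (B at step 1, J at step 5); 7 moves as required.

A - B - F - D - I - J - K - H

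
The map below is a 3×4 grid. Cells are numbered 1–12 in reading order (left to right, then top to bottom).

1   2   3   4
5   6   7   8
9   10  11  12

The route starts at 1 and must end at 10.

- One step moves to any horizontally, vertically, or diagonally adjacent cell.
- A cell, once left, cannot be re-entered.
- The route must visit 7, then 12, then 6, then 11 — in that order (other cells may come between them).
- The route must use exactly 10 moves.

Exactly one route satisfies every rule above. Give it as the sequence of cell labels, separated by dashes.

1 - 5 - 2 - 7 - 12 - 8 - 4 - 3 - 6 - 11 - 10

The waypoints must appear in the order 7, 12, 6, 11, with no cell reused.
Route from 1: down 1 to 5, up-right 1 to 2, down-right 2 to 12, up 2 to 4, left 1 to 3, down-left 1 to 6, down-right 1 to 11, left 1 to 10 — 10 moves in all.
Check: order respected (7 at step 3, 12 at step 4, 6 at step 8, 11 at step 9); 10 moves as required.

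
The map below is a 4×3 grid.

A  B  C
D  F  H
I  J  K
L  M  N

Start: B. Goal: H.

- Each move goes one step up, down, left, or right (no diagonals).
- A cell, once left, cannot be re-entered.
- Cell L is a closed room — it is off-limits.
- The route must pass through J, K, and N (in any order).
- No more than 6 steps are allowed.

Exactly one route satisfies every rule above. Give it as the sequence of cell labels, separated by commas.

The budget equals the shortest possible length, so every move has to be on a shortest route through the required cells.
Route from B: 3× down (reaching M), right to N, 2× up (reaching H) — 6 moves in all.
Check: all required cells visited; 6 ≤ 6 moves.

B, F, J, M, N, K, H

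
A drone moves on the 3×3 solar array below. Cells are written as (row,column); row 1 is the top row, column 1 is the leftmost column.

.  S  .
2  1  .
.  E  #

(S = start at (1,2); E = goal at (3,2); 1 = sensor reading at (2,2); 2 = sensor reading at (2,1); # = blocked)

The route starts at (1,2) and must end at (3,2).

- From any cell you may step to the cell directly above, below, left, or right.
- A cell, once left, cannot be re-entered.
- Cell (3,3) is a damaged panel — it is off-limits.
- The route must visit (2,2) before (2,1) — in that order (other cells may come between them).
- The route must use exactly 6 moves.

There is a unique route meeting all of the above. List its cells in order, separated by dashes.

The waypoints must appear in the order (2,2), (2,1), with no cell reused.
Route from (1,2): right 1 to (1,3), down 1 to (2,3), left 2 to (2,1), down 1 to (3,1), right 1 to (3,2) — 6 moves in all.
Check: order respected (1 at step 3, 2 at step 4); 6 moves as required.

(1,2) - (1,3) - (2,3) - (2,2) - (2,1) - (3,1) - (3,2)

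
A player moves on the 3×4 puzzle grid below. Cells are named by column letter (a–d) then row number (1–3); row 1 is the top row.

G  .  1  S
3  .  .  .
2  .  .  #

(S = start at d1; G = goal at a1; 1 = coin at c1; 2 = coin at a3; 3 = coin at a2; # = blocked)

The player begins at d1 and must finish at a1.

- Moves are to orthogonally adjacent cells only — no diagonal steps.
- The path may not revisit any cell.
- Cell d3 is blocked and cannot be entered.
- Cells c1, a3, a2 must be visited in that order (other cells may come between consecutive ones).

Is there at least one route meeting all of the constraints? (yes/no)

yes

One route that works: d1 → c1 → c2 → c3 → b3 → a3 → a2 → a1.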